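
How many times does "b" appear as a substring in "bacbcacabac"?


Searching for "b" in "bacbcacabac"
Scanning each position:
  Position 0: "b" => MATCH
  Position 1: "a" => no
  Position 2: "c" => no
  Position 3: "b" => MATCH
  Position 4: "c" => no
  Position 5: "a" => no
  Position 6: "c" => no
  Position 7: "a" => no
  Position 8: "b" => MATCH
  Position 9: "a" => no
  Position 10: "c" => no
Total occurrences: 3

3


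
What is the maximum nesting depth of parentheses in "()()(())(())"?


Input: "()()(())(())"
Tracking depth:
  Position 0 '(': depth becomes 1
  Position 1 ')': depth becomes 0
  Position 2 '(': depth becomes 1
  Position 3 ')': depth becomes 0
  Position 4 '(': depth becomes 1
  Position 5 '(': depth becomes 2
  Position 6 ')': depth becomes 1
  Position 7 ')': depth becomes 0
  Position 8 '(': depth becomes 1
  Position 9 '(': depth becomes 2
  Position 10 ')': depth becomes 1
  Position 11 ')': depth becomes 0
Maximum depth reached: 2

2


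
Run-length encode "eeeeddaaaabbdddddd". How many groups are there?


Input: eeeeddaaaabbdddddd
Scanning for consecutive runs:
  Group 1: 'e' x 4 (positions 0-3)
  Group 2: 'd' x 2 (positions 4-5)
  Group 3: 'a' x 4 (positions 6-9)
  Group 4: 'b' x 2 (positions 10-11)
  Group 5: 'd' x 6 (positions 12-17)
Total groups: 5

5


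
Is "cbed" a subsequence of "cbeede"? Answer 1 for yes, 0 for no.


Check if "cbed" is a subsequence of "cbeede"
Greedy scan:
  Position 0 ('c'): matches sub[0] = 'c'
  Position 1 ('b'): matches sub[1] = 'b'
  Position 2 ('e'): matches sub[2] = 'e'
  Position 3 ('e'): no match needed
  Position 4 ('d'): matches sub[3] = 'd'
  Position 5 ('e'): no match needed
All 4 characters matched => is a subsequence

1


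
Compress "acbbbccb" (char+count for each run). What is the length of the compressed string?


Input: acbbbccb
Runs:
  'a' x 1 => "a1"
  'c' x 1 => "c1"
  'b' x 3 => "b3"
  'c' x 2 => "c2"
  'b' x 1 => "b1"
Compressed: "a1c1b3c2b1"
Compressed length: 10

10


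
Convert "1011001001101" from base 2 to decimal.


Input: "1011001001101" in base 2
Positional expansion:
  Digit '1' (value 1) x 2^12 = 4096
  Digit '0' (value 0) x 2^11 = 0
  Digit '1' (value 1) x 2^10 = 1024
  Digit '1' (value 1) x 2^9 = 512
  Digit '0' (value 0) x 2^8 = 0
  Digit '0' (value 0) x 2^7 = 0
  Digit '1' (value 1) x 2^6 = 64
  Digit '0' (value 0) x 2^5 = 0
  Digit '0' (value 0) x 2^4 = 0
  Digit '1' (value 1) x 2^3 = 8
  Digit '1' (value 1) x 2^2 = 4
  Digit '0' (value 0) x 2^1 = 0
  Digit '1' (value 1) x 2^0 = 1
Sum = 5709

5709


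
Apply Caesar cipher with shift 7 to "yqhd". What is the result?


Caesar cipher: shift "yqhd" by 7
  'y' (pos 24) + 7 = pos 5 = 'f'
  'q' (pos 16) + 7 = pos 23 = 'x'
  'h' (pos 7) + 7 = pos 14 = 'o'
  'd' (pos 3) + 7 = pos 10 = 'k'
Result: fxok

fxok


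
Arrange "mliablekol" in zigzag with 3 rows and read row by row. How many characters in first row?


Zigzag "mliablekol" into 3 rows:
Placing characters:
  'm' => row 0
  'l' => row 1
  'i' => row 2
  'a' => row 1
  'b' => row 0
  'l' => row 1
  'e' => row 2
  'k' => row 1
  'o' => row 0
  'l' => row 1
Rows:
  Row 0: "mbo"
  Row 1: "lalkl"
  Row 2: "ie"
First row length: 3

3


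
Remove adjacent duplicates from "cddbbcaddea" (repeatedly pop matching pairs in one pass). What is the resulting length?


Input: cddbbcaddea
Stack-based adjacent duplicate removal:
  Read 'c': push. Stack: c
  Read 'd': push. Stack: cd
  Read 'd': matches stack top 'd' => pop. Stack: c
  Read 'b': push. Stack: cb
  Read 'b': matches stack top 'b' => pop. Stack: c
  Read 'c': matches stack top 'c' => pop. Stack: (empty)
  Read 'a': push. Stack: a
  Read 'd': push. Stack: ad
  Read 'd': matches stack top 'd' => pop. Stack: a
  Read 'e': push. Stack: ae
  Read 'a': push. Stack: aea
Final stack: "aea" (length 3)

3


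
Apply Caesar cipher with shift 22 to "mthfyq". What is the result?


Caesar cipher: shift "mthfyq" by 22
  'm' (pos 12) + 22 = pos 8 = 'i'
  't' (pos 19) + 22 = pos 15 = 'p'
  'h' (pos 7) + 22 = pos 3 = 'd'
  'f' (pos 5) + 22 = pos 1 = 'b'
  'y' (pos 24) + 22 = pos 20 = 'u'
  'q' (pos 16) + 22 = pos 12 = 'm'
Result: ipdbum

ipdbum


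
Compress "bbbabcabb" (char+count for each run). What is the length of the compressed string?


Input: bbbabcabb
Runs:
  'b' x 3 => "b3"
  'a' x 1 => "a1"
  'b' x 1 => "b1"
  'c' x 1 => "c1"
  'a' x 1 => "a1"
  'b' x 2 => "b2"
Compressed: "b3a1b1c1a1b2"
Compressed length: 12

12


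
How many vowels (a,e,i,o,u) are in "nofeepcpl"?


Input: nofeepcpl
Checking each character:
  'n' at position 0: consonant
  'o' at position 1: vowel (running total: 1)
  'f' at position 2: consonant
  'e' at position 3: vowel (running total: 2)
  'e' at position 4: vowel (running total: 3)
  'p' at position 5: consonant
  'c' at position 6: consonant
  'p' at position 7: consonant
  'l' at position 8: consonant
Total vowels: 3

3


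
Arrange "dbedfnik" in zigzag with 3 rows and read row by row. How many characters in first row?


Zigzag "dbedfnik" into 3 rows:
Placing characters:
  'd' => row 0
  'b' => row 1
  'e' => row 2
  'd' => row 1
  'f' => row 0
  'n' => row 1
  'i' => row 2
  'k' => row 1
Rows:
  Row 0: "df"
  Row 1: "bdnk"
  Row 2: "ei"
First row length: 2

2


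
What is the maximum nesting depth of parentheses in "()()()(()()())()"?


Input: "()()()(()()())()"
Tracking depth:
  Position 0 '(': depth becomes 1
  Position 1 ')': depth becomes 0
  Position 2 '(': depth becomes 1
  Position 3 ')': depth becomes 0
  Position 4 '(': depth becomes 1
  Position 5 ')': depth becomes 0
  Position 6 '(': depth becomes 1
  Position 7 '(': depth becomes 2
  Position 8 ')': depth becomes 1
  Position 9 '(': depth becomes 2
  Position 10 ')': depth becomes 1
  Position 11 '(': depth becomes 2
  Position 12 ')': depth becomes 1
  Position 13 ')': depth becomes 0
  Position 14 '(': depth becomes 1
  Position 15 ')': depth becomes 0
Maximum depth reached: 2

2


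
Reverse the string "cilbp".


Input: cilbp
Reading characters right to left:
  Position 4: 'p'
  Position 3: 'b'
  Position 2: 'l'
  Position 1: 'i'
  Position 0: 'c'
Reversed: pblic

pblic


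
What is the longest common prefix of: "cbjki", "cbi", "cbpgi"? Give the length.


Words: cbjki, cbi, cbpgi
  Position 0: all 'c' => match
  Position 1: all 'b' => match
  Position 2: ('j', 'i', 'p') => mismatch, stop
LCP = "cb" (length 2)

2


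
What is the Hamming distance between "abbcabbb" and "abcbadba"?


Comparing "abbcabbb" and "abcbadba" position by position:
  Position 0: 'a' vs 'a' => same
  Position 1: 'b' vs 'b' => same
  Position 2: 'b' vs 'c' => differ
  Position 3: 'c' vs 'b' => differ
  Position 4: 'a' vs 'a' => same
  Position 5: 'b' vs 'd' => differ
  Position 6: 'b' vs 'b' => same
  Position 7: 'b' vs 'a' => differ
Total differences (Hamming distance): 4

4


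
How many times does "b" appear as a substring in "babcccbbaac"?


Searching for "b" in "babcccbbaac"
Scanning each position:
  Position 0: "b" => MATCH
  Position 1: "a" => no
  Position 2: "b" => MATCH
  Position 3: "c" => no
  Position 4: "c" => no
  Position 5: "c" => no
  Position 6: "b" => MATCH
  Position 7: "b" => MATCH
  Position 8: "a" => no
  Position 9: "a" => no
  Position 10: "c" => no
Total occurrences: 4

4


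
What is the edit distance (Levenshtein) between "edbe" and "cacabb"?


Computing edit distance: "edbe" -> "cacabb"
DP table:
           c    a    c    a    b    b
      0    1    2    3    4    5    6
  e   1    1    2    3    4    5    6
  d   2    2    2    3    4    5    6
  b   3    3    3    3    4    4    5
  e   4    4    4    4    4    5    5
Edit distance = dp[4][6] = 5

5


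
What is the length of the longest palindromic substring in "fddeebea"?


Input: "fddeebea"
Checking substrings for palindromes:
  [4:7] "ebe" (len 3) => palindrome
  [1:3] "dd" (len 2) => palindrome
  [3:5] "ee" (len 2) => palindrome
Longest palindromic substring: "ebe" with length 3

3


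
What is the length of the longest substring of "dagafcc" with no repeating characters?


Input: "dagafcc"
Sliding window (track last position of each char):
  Position 0 ('d'): window [0,0] length 1 -- new best
  Position 1 ('a'): window [0,1] length 2 -- new best
  Position 2 ('g'): window [0,2] length 3 -- new best
  Position 3 ('a'): repeat (last at 1), move window start to 2
  Position 3 ('a'): window [2,3] length 2
  Position 4 ('f'): window [2,4] length 3
  Position 5 ('c'): window [2,5] length 4 -- new best
  Position 6 ('c'): repeat (last at 5), move window start to 6
  Position 6 ('c'): window [6,6] length 1
Longest substring with no repeats: "gafc" with length 4

4


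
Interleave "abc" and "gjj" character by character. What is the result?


Interleaving "abc" and "gjj":
  Position 0: 'a' from first, 'g' from second => "ag"
  Position 1: 'b' from first, 'j' from second => "bj"
  Position 2: 'c' from first, 'j' from second => "cj"
Result: agbjcj

agbjcj


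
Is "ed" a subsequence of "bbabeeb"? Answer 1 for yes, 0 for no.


Check if "ed" is a subsequence of "bbabeeb"
Greedy scan:
  Position 0 ('b'): no match needed
  Position 1 ('b'): no match needed
  Position 2 ('a'): no match needed
  Position 3 ('b'): no match needed
  Position 4 ('e'): matches sub[0] = 'e'
  Position 5 ('e'): no match needed
  Position 6 ('b'): no match needed
Only matched 1/2 characters => not a subsequence

0


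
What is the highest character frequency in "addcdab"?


Input: addcdab
Character counts:
  'a': 2
  'b': 1
  'c': 1
  'd': 3
Maximum frequency: 3

3


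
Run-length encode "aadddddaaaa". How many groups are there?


Input: aadddddaaaa
Scanning for consecutive runs:
  Group 1: 'a' x 2 (positions 0-1)
  Group 2: 'd' x 5 (positions 2-6)
  Group 3: 'a' x 4 (positions 7-10)
Total groups: 3

3


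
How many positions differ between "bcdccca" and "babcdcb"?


Comparing "bcdccca" and "babcdcb" position by position:
  Position 0: 'b' vs 'b' => same
  Position 1: 'c' vs 'a' => DIFFER
  Position 2: 'd' vs 'b' => DIFFER
  Position 3: 'c' vs 'c' => same
  Position 4: 'c' vs 'd' => DIFFER
  Position 5: 'c' vs 'c' => same
  Position 6: 'a' vs 'b' => DIFFER
Positions that differ: 4

4


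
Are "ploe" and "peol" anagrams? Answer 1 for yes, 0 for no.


Strings: "ploe", "peol"
Sorted first:  elop
Sorted second: elop
Sorted forms match => anagrams

1


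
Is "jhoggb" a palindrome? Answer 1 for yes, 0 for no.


Input: jhoggb
Reversed: bggohj
  Compare pos 0 ('j') with pos 5 ('b'): MISMATCH
  Compare pos 1 ('h') with pos 4 ('g'): MISMATCH
  Compare pos 2 ('o') with pos 3 ('g'): MISMATCH
Result: not a palindrome

0


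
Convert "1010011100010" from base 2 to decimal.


Input: "1010011100010" in base 2
Positional expansion:
  Digit '1' (value 1) x 2^12 = 4096
  Digit '0' (value 0) x 2^11 = 0
  Digit '1' (value 1) x 2^10 = 1024
  Digit '0' (value 0) x 2^9 = 0
  Digit '0' (value 0) x 2^8 = 0
  Digit '1' (value 1) x 2^7 = 128
  Digit '1' (value 1) x 2^6 = 64
  Digit '1' (value 1) x 2^5 = 32
  Digit '0' (value 0) x 2^4 = 0
  Digit '0' (value 0) x 2^3 = 0
  Digit '0' (value 0) x 2^2 = 0
  Digit '1' (value 1) x 2^1 = 2
  Digit '0' (value 0) x 2^0 = 0
Sum = 5346

5346


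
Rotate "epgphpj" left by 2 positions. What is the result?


Input: "epgphpj", rotate left by 2
First 2 characters: "ep"
Remaining characters: "gphpj"
Concatenate remaining + first: "gphpj" + "ep" = "gphpjep"

gphpjep


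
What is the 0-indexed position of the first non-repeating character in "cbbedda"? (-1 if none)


Input: cbbedda
Character frequencies:
  'a': 1
  'b': 2
  'c': 1
  'd': 2
  'e': 1
Scanning left to right for freq == 1:
  Position 0 ('c'): unique! => answer = 0

0


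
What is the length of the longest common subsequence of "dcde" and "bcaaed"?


LCS of "dcde" and "bcaaed"
DP table:
           b    c    a    a    e    d
      0    0    0    0    0    0    0
  d   0    0    0    0    0    0    1
  c   0    0    1    1    1    1    1
  d   0    0    1    1    1    1    2
  e   0    0    1    1    1    2    2
LCS length = dp[4][6] = 2

2


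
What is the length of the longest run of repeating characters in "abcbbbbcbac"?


Input: "abcbbbbcbac"
Scanning for longest run:
  Position 1 ('b'): new char, reset run to 1
  Position 2 ('c'): new char, reset run to 1
  Position 3 ('b'): new char, reset run to 1
  Position 4 ('b'): continues run of 'b', length=2
  Position 5 ('b'): continues run of 'b', length=3
  Position 6 ('b'): continues run of 'b', length=4
  Position 7 ('c'): new char, reset run to 1
  Position 8 ('b'): new char, reset run to 1
  Position 9 ('a'): new char, reset run to 1
  Position 10 ('c'): new char, reset run to 1
Longest run: 'b' with length 4

4


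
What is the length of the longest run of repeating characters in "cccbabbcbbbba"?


Input: "cccbabbcbbbba"
Scanning for longest run:
  Position 1 ('c'): continues run of 'c', length=2
  Position 2 ('c'): continues run of 'c', length=3
  Position 3 ('b'): new char, reset run to 1
  Position 4 ('a'): new char, reset run to 1
  Position 5 ('b'): new char, reset run to 1
  Position 6 ('b'): continues run of 'b', length=2
  Position 7 ('c'): new char, reset run to 1
  Position 8 ('b'): new char, reset run to 1
  Position 9 ('b'): continues run of 'b', length=2
  Position 10 ('b'): continues run of 'b', length=3
  Position 11 ('b'): continues run of 'b', length=4
  Position 12 ('a'): new char, reset run to 1
Longest run: 'b' with length 4

4


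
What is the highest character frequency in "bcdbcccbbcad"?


Input: bcdbcccbbcad
Character counts:
  'a': 1
  'b': 4
  'c': 5
  'd': 2
Maximum frequency: 5

5


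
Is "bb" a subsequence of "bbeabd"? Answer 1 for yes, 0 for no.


Check if "bb" is a subsequence of "bbeabd"
Greedy scan:
  Position 0 ('b'): matches sub[0] = 'b'
  Position 1 ('b'): matches sub[1] = 'b'
  Position 2 ('e'): no match needed
  Position 3 ('a'): no match needed
  Position 4 ('b'): no match needed
  Position 5 ('d'): no match needed
All 2 characters matched => is a subsequence

1


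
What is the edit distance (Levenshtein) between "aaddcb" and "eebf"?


Computing edit distance: "aaddcb" -> "eebf"
DP table:
           e    e    b    f
      0    1    2    3    4
  a   1    1    2    3    4
  a   2    2    2    3    4
  d   3    3    3    3    4
  d   4    4    4    4    4
  c   5    5    5    5    5
  b   6    6    6    5    6
Edit distance = dp[6][4] = 6

6


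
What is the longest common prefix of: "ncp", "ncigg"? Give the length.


Words: ncp, ncigg
  Position 0: all 'n' => match
  Position 1: all 'c' => match
  Position 2: ('p', 'i') => mismatch, stop
LCP = "nc" (length 2)

2


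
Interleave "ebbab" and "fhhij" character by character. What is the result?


Interleaving "ebbab" and "fhhij":
  Position 0: 'e' from first, 'f' from second => "ef"
  Position 1: 'b' from first, 'h' from second => "bh"
  Position 2: 'b' from first, 'h' from second => "bh"
  Position 3: 'a' from first, 'i' from second => "ai"
  Position 4: 'b' from first, 'j' from second => "bj"
Result: efbhbhaibj

efbhbhaibj


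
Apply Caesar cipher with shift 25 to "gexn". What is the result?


Caesar cipher: shift "gexn" by 25
  'g' (pos 6) + 25 = pos 5 = 'f'
  'e' (pos 4) + 25 = pos 3 = 'd'
  'x' (pos 23) + 25 = pos 22 = 'w'
  'n' (pos 13) + 25 = pos 12 = 'm'
Result: fdwm

fdwm


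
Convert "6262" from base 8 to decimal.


Input: "6262" in base 8
Positional expansion:
  Digit '6' (value 6) x 8^3 = 3072
  Digit '2' (value 2) x 8^2 = 128
  Digit '6' (value 6) x 8^1 = 48
  Digit '2' (value 2) x 8^0 = 2
Sum = 3250

3250


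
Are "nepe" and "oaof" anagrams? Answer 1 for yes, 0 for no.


Strings: "nepe", "oaof"
Sorted first:  eenp
Sorted second: afoo
Differ at position 0: 'e' vs 'a' => not anagrams

0


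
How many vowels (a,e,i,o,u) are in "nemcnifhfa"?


Input: nemcnifhfa
Checking each character:
  'n' at position 0: consonant
  'e' at position 1: vowel (running total: 1)
  'm' at position 2: consonant
  'c' at position 3: consonant
  'n' at position 4: consonant
  'i' at position 5: vowel (running total: 2)
  'f' at position 6: consonant
  'h' at position 7: consonant
  'f' at position 8: consonant
  'a' at position 9: vowel (running total: 3)
Total vowels: 3

3


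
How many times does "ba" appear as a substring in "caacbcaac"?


Searching for "ba" in "caacbcaac"
Scanning each position:
  Position 0: "ca" => no
  Position 1: "aa" => no
  Position 2: "ac" => no
  Position 3: "cb" => no
  Position 4: "bc" => no
  Position 5: "ca" => no
  Position 6: "aa" => no
  Position 7: "ac" => no
Total occurrences: 0

0


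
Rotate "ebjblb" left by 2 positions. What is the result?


Input: "ebjblb", rotate left by 2
First 2 characters: "eb"
Remaining characters: "jblb"
Concatenate remaining + first: "jblb" + "eb" = "jblbeb"

jblbeb


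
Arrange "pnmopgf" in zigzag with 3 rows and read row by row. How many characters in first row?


Zigzag "pnmopgf" into 3 rows:
Placing characters:
  'p' => row 0
  'n' => row 1
  'm' => row 2
  'o' => row 1
  'p' => row 0
  'g' => row 1
  'f' => row 2
Rows:
  Row 0: "pp"
  Row 1: "nog"
  Row 2: "mf"
First row length: 2

2


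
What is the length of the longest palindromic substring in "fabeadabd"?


Input: "fabeadabd"
Checking substrings for palindromes:
  [4:7] "ada" (len 3) => palindrome
Longest palindromic substring: "ada" with length 3

3


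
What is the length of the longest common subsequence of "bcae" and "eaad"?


LCS of "bcae" and "eaad"
DP table:
           e    a    a    d
      0    0    0    0    0
  b   0    0    0    0    0
  c   0    0    0    0    0
  a   0    0    1    1    1
  e   0    1    1    1    1
LCS length = dp[4][4] = 1

1


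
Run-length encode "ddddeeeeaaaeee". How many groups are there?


Input: ddddeeeeaaaeee
Scanning for consecutive runs:
  Group 1: 'd' x 4 (positions 0-3)
  Group 2: 'e' x 4 (positions 4-7)
  Group 3: 'a' x 3 (positions 8-10)
  Group 4: 'e' x 3 (positions 11-13)
Total groups: 4

4


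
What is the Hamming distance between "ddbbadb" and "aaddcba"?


Comparing "ddbbadb" and "aaddcba" position by position:
  Position 0: 'd' vs 'a' => differ
  Position 1: 'd' vs 'a' => differ
  Position 2: 'b' vs 'd' => differ
  Position 3: 'b' vs 'd' => differ
  Position 4: 'a' vs 'c' => differ
  Position 5: 'd' vs 'b' => differ
  Position 6: 'b' vs 'a' => differ
Total differences (Hamming distance): 7

7


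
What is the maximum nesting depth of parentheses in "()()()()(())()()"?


Input: "()()()()(())()()"
Tracking depth:
  Position 0 '(': depth becomes 1
  Position 1 ')': depth becomes 0
  Position 2 '(': depth becomes 1
  Position 3 ')': depth becomes 0
  Position 4 '(': depth becomes 1
  Position 5 ')': depth becomes 0
  Position 6 '(': depth becomes 1
  Position 7 ')': depth becomes 0
  Position 8 '(': depth becomes 1
  Position 9 '(': depth becomes 2
  Position 10 ')': depth becomes 1
  Position 11 ')': depth becomes 0
  Position 12 '(': depth becomes 1
  Position 13 ')': depth becomes 0
  Position 14 '(': depth becomes 1
  Position 15 ')': depth becomes 0
Maximum depth reached: 2

2


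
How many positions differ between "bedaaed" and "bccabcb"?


Comparing "bedaaed" and "bccabcb" position by position:
  Position 0: 'b' vs 'b' => same
  Position 1: 'e' vs 'c' => DIFFER
  Position 2: 'd' vs 'c' => DIFFER
  Position 3: 'a' vs 'a' => same
  Position 4: 'a' vs 'b' => DIFFER
  Position 5: 'e' vs 'c' => DIFFER
  Position 6: 'd' vs 'b' => DIFFER
Positions that differ: 5

5


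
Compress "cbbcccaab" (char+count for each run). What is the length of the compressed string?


Input: cbbcccaab
Runs:
  'c' x 1 => "c1"
  'b' x 2 => "b2"
  'c' x 3 => "c3"
  'a' x 2 => "a2"
  'b' x 1 => "b1"
Compressed: "c1b2c3a2b1"
Compressed length: 10

10


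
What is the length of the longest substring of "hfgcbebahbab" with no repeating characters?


Input: "hfgcbebahbab"
Sliding window (track last position of each char):
  Position 0 ('h'): window [0,0] length 1 -- new best
  Position 1 ('f'): window [0,1] length 2 -- new best
  Position 2 ('g'): window [0,2] length 3 -- new best
  Position 3 ('c'): window [0,3] length 4 -- new best
  Position 4 ('b'): window [0,4] length 5 -- new best
  Position 5 ('e'): window [0,5] length 6 -- new best
  Position 6 ('b'): repeat (last at 4), move window start to 5
  Position 6 ('b'): window [5,6] length 2
  Position 7 ('a'): window [5,7] length 3
  Position 8 ('h'): window [5,8] length 4
  Position 9 ('b'): repeat (last at 6), move window start to 7
  Position 9 ('b'): window [7,9] length 3
  Position 10 ('a'): repeat (last at 7), move window start to 8
  Position 10 ('a'): window [8,10] length 3
  Position 11 ('b'): repeat (last at 9), move window start to 10
  Position 11 ('b'): window [10,11] length 2
Longest substring with no repeats: "hfgcbe" with length 6

6


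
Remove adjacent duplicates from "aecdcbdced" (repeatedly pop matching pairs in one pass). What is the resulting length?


Input: aecdcbdced
Stack-based adjacent duplicate removal:
  Read 'a': push. Stack: a
  Read 'e': push. Stack: ae
  Read 'c': push. Stack: aec
  Read 'd': push. Stack: aecd
  Read 'c': push. Stack: aecdc
  Read 'b': push. Stack: aecdcb
  Read 'd': push. Stack: aecdcbd
  Read 'c': push. Stack: aecdcbdc
  Read 'e': push. Stack: aecdcbdce
  Read 'd': push. Stack: aecdcbdced
Final stack: "aecdcbdced" (length 10)

10


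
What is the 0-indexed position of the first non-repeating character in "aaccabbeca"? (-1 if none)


Input: aaccabbeca
Character frequencies:
  'a': 4
  'b': 2
  'c': 3
  'e': 1
Scanning left to right for freq == 1:
  Position 0 ('a'): freq=4, skip
  Position 1 ('a'): freq=4, skip
  Position 2 ('c'): freq=3, skip
  Position 3 ('c'): freq=3, skip
  Position 4 ('a'): freq=4, skip
  Position 5 ('b'): freq=2, skip
  Position 6 ('b'): freq=2, skip
  Position 7 ('e'): unique! => answer = 7

7


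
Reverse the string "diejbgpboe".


Input: diejbgpboe
Reading characters right to left:
  Position 9: 'e'
  Position 8: 'o'
  Position 7: 'b'
  Position 6: 'p'
  Position 5: 'g'
  Position 4: 'b'
  Position 3: 'j'
  Position 2: 'e'
  Position 1: 'i'
  Position 0: 'd'
Reversed: eobpgbjeid

eobpgbjeid


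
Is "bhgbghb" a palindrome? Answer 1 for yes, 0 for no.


Input: bhgbghb
Reversed: bhgbghb
  Compare pos 0 ('b') with pos 6 ('b'): match
  Compare pos 1 ('h') with pos 5 ('h'): match
  Compare pos 2 ('g') with pos 4 ('g'): match
Result: palindrome

1


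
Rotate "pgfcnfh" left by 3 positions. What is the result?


Input: "pgfcnfh", rotate left by 3
First 3 characters: "pgf"
Remaining characters: "cnfh"
Concatenate remaining + first: "cnfh" + "pgf" = "cnfhpgf"

cnfhpgf


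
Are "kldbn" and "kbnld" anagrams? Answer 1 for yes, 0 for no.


Strings: "kldbn", "kbnld"
Sorted first:  bdkln
Sorted second: bdkln
Sorted forms match => anagrams

1


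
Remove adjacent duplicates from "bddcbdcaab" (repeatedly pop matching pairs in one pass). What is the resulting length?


Input: bddcbdcaab
Stack-based adjacent duplicate removal:
  Read 'b': push. Stack: b
  Read 'd': push. Stack: bd
  Read 'd': matches stack top 'd' => pop. Stack: b
  Read 'c': push. Stack: bc
  Read 'b': push. Stack: bcb
  Read 'd': push. Stack: bcbd
  Read 'c': push. Stack: bcbdc
  Read 'a': push. Stack: bcbdca
  Read 'a': matches stack top 'a' => pop. Stack: bcbdc
  Read 'b': push. Stack: bcbdcb
Final stack: "bcbdcb" (length 6)

6


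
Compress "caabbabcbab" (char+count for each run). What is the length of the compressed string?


Input: caabbabcbab
Runs:
  'c' x 1 => "c1"
  'a' x 2 => "a2"
  'b' x 2 => "b2"
  'a' x 1 => "a1"
  'b' x 1 => "b1"
  'c' x 1 => "c1"
  'b' x 1 => "b1"
  'a' x 1 => "a1"
  'b' x 1 => "b1"
Compressed: "c1a2b2a1b1c1b1a1b1"
Compressed length: 18

18


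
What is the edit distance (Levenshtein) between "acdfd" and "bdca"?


Computing edit distance: "acdfd" -> "bdca"
DP table:
           b    d    c    a
      0    1    2    3    4
  a   1    1    2    3    3
  c   2    2    2    2    3
  d   3    3    2    3    3
  f   4    4    3    3    4
  d   5    5    4    4    4
Edit distance = dp[5][4] = 4

4


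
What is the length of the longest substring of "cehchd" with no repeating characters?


Input: "cehchd"
Sliding window (track last position of each char):
  Position 0 ('c'): window [0,0] length 1 -- new best
  Position 1 ('e'): window [0,1] length 2 -- new best
  Position 2 ('h'): window [0,2] length 3 -- new best
  Position 3 ('c'): repeat (last at 0), move window start to 1
  Position 3 ('c'): window [1,3] length 3
  Position 4 ('h'): repeat (last at 2), move window start to 3
  Position 4 ('h'): window [3,4] length 2
  Position 5 ('d'): window [3,5] length 3
Longest substring with no repeats: "ceh" with length 3

3


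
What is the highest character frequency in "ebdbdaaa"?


Input: ebdbdaaa
Character counts:
  'a': 3
  'b': 2
  'd': 2
  'e': 1
Maximum frequency: 3

3


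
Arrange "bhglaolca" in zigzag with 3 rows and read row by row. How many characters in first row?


Zigzag "bhglaolca" into 3 rows:
Placing characters:
  'b' => row 0
  'h' => row 1
  'g' => row 2
  'l' => row 1
  'a' => row 0
  'o' => row 1
  'l' => row 2
  'c' => row 1
  'a' => row 0
Rows:
  Row 0: "baa"
  Row 1: "hloc"
  Row 2: "gl"
First row length: 3

3


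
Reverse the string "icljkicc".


Input: icljkicc
Reading characters right to left:
  Position 7: 'c'
  Position 6: 'c'
  Position 5: 'i'
  Position 4: 'k'
  Position 3: 'j'
  Position 2: 'l'
  Position 1: 'c'
  Position 0: 'i'
Reversed: ccikjlci

ccikjlci


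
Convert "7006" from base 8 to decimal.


Input: "7006" in base 8
Positional expansion:
  Digit '7' (value 7) x 8^3 = 3584
  Digit '0' (value 0) x 8^2 = 0
  Digit '0' (value 0) x 8^1 = 0
  Digit '6' (value 6) x 8^0 = 6
Sum = 3590

3590


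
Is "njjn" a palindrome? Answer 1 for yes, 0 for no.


Input: njjn
Reversed: njjn
  Compare pos 0 ('n') with pos 3 ('n'): match
  Compare pos 1 ('j') with pos 2 ('j'): match
Result: palindrome

1


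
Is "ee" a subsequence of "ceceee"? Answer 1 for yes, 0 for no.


Check if "ee" is a subsequence of "ceceee"
Greedy scan:
  Position 0 ('c'): no match needed
  Position 1 ('e'): matches sub[0] = 'e'
  Position 2 ('c'): no match needed
  Position 3 ('e'): matches sub[1] = 'e'
  Position 4 ('e'): no match needed
  Position 5 ('e'): no match needed
All 2 characters matched => is a subsequence

1


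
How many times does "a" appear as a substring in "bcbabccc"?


Searching for "a" in "bcbabccc"
Scanning each position:
  Position 0: "b" => no
  Position 1: "c" => no
  Position 2: "b" => no
  Position 3: "a" => MATCH
  Position 4: "b" => no
  Position 5: "c" => no
  Position 6: "c" => no
  Position 7: "c" => no
Total occurrences: 1

1


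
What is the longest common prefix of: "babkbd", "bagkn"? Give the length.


Words: babkbd, bagkn
  Position 0: all 'b' => match
  Position 1: all 'a' => match
  Position 2: ('b', 'g') => mismatch, stop
LCP = "ba" (length 2)

2


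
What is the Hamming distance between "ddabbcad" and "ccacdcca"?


Comparing "ddabbcad" and "ccacdcca" position by position:
  Position 0: 'd' vs 'c' => differ
  Position 1: 'd' vs 'c' => differ
  Position 2: 'a' vs 'a' => same
  Position 3: 'b' vs 'c' => differ
  Position 4: 'b' vs 'd' => differ
  Position 5: 'c' vs 'c' => same
  Position 6: 'a' vs 'c' => differ
  Position 7: 'd' vs 'a' => differ
Total differences (Hamming distance): 6

6


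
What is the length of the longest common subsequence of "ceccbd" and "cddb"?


LCS of "ceccbd" and "cddb"
DP table:
           c    d    d    b
      0    0    0    0    0
  c   0    1    1    1    1
  e   0    1    1    1    1
  c   0    1    1    1    1
  c   0    1    1    1    1
  b   0    1    1    1    2
  d   0    1    2    2    2
LCS length = dp[6][4] = 2

2


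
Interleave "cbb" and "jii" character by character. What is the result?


Interleaving "cbb" and "jii":
  Position 0: 'c' from first, 'j' from second => "cj"
  Position 1: 'b' from first, 'i' from second => "bi"
  Position 2: 'b' from first, 'i' from second => "bi"
Result: cjbibi

cjbibi


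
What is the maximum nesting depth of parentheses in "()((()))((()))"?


Input: "()((()))((()))"
Tracking depth:
  Position 0 '(': depth becomes 1
  Position 1 ')': depth becomes 0
  Position 2 '(': depth becomes 1
  Position 3 '(': depth becomes 2
  Position 4 '(': depth becomes 3
  Position 5 ')': depth becomes 2
  Position 6 ')': depth becomes 1
  Position 7 ')': depth becomes 0
  Position 8 '(': depth becomes 1
  Position 9 '(': depth becomes 2
  Position 10 '(': depth becomes 3
  Position 11 ')': depth becomes 2
  Position 12 ')': depth becomes 1
  Position 13 ')': depth becomes 0
Maximum depth reached: 3

3


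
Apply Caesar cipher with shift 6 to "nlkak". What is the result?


Caesar cipher: shift "nlkak" by 6
  'n' (pos 13) + 6 = pos 19 = 't'
  'l' (pos 11) + 6 = pos 17 = 'r'
  'k' (pos 10) + 6 = pos 16 = 'q'
  'a' (pos 0) + 6 = pos 6 = 'g'
  'k' (pos 10) + 6 = pos 16 = 'q'
Result: trqgq

trqgq


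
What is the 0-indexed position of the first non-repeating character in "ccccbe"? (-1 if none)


Input: ccccbe
Character frequencies:
  'b': 1
  'c': 4
  'e': 1
Scanning left to right for freq == 1:
  Position 0 ('c'): freq=4, skip
  Position 1 ('c'): freq=4, skip
  Position 2 ('c'): freq=4, skip
  Position 3 ('c'): freq=4, skip
  Position 4 ('b'): unique! => answer = 4

4


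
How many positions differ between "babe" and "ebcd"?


Comparing "babe" and "ebcd" position by position:
  Position 0: 'b' vs 'e' => DIFFER
  Position 1: 'a' vs 'b' => DIFFER
  Position 2: 'b' vs 'c' => DIFFER
  Position 3: 'e' vs 'd' => DIFFER
Positions that differ: 4

4


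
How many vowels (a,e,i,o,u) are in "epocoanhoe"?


Input: epocoanhoe
Checking each character:
  'e' at position 0: vowel (running total: 1)
  'p' at position 1: consonant
  'o' at position 2: vowel (running total: 2)
  'c' at position 3: consonant
  'o' at position 4: vowel (running total: 3)
  'a' at position 5: vowel (running total: 4)
  'n' at position 6: consonant
  'h' at position 7: consonant
  'o' at position 8: vowel (running total: 5)
  'e' at position 9: vowel (running total: 6)
Total vowels: 6

6


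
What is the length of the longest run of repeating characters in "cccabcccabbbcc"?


Input: "cccabcccabbbcc"
Scanning for longest run:
  Position 1 ('c'): continues run of 'c', length=2
  Position 2 ('c'): continues run of 'c', length=3
  Position 3 ('a'): new char, reset run to 1
  Position 4 ('b'): new char, reset run to 1
  Position 5 ('c'): new char, reset run to 1
  Position 6 ('c'): continues run of 'c', length=2
  Position 7 ('c'): continues run of 'c', length=3
  Position 8 ('a'): new char, reset run to 1
  Position 9 ('b'): new char, reset run to 1
  Position 10 ('b'): continues run of 'b', length=2
  Position 11 ('b'): continues run of 'b', length=3
  Position 12 ('c'): new char, reset run to 1
  Position 13 ('c'): continues run of 'c', length=2
Longest run: 'c' with length 3

3


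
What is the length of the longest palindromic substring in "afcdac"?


Input: "afcdac"
Checking substrings for palindromes:
  No multi-char palindromic substrings found
Longest palindromic substring: "a" with length 1

1


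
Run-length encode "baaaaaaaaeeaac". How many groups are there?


Input: baaaaaaaaeeaac
Scanning for consecutive runs:
  Group 1: 'b' x 1 (positions 0-0)
  Group 2: 'a' x 8 (positions 1-8)
  Group 3: 'e' x 2 (positions 9-10)
  Group 4: 'a' x 2 (positions 11-12)
  Group 5: 'c' x 1 (positions 13-13)
Total groups: 5

5


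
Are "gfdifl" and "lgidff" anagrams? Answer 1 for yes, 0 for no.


Strings: "gfdifl", "lgidff"
Sorted first:  dffgil
Sorted second: dffgil
Sorted forms match => anagrams

1


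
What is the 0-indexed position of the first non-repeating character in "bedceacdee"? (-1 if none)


Input: bedceacdee
Character frequencies:
  'a': 1
  'b': 1
  'c': 2
  'd': 2
  'e': 4
Scanning left to right for freq == 1:
  Position 0 ('b'): unique! => answer = 0

0


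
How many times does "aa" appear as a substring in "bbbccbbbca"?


Searching for "aa" in "bbbccbbbca"
Scanning each position:
  Position 0: "bb" => no
  Position 1: "bb" => no
  Position 2: "bc" => no
  Position 3: "cc" => no
  Position 4: "cb" => no
  Position 5: "bb" => no
  Position 6: "bb" => no
  Position 7: "bc" => no
  Position 8: "ca" => no
Total occurrences: 0

0


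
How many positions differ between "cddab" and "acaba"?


Comparing "cddab" and "acaba" position by position:
  Position 0: 'c' vs 'a' => DIFFER
  Position 1: 'd' vs 'c' => DIFFER
  Position 2: 'd' vs 'a' => DIFFER
  Position 3: 'a' vs 'b' => DIFFER
  Position 4: 'b' vs 'a' => DIFFER
Positions that differ: 5

5


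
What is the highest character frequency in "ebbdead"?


Input: ebbdead
Character counts:
  'a': 1
  'b': 2
  'd': 2
  'e': 2
Maximum frequency: 2

2


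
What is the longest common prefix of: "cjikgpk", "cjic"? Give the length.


Words: cjikgpk, cjic
  Position 0: all 'c' => match
  Position 1: all 'j' => match
  Position 2: all 'i' => match
  Position 3: ('k', 'c') => mismatch, stop
LCP = "cji" (length 3)

3


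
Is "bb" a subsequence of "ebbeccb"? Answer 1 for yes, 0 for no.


Check if "bb" is a subsequence of "ebbeccb"
Greedy scan:
  Position 0 ('e'): no match needed
  Position 1 ('b'): matches sub[0] = 'b'
  Position 2 ('b'): matches sub[1] = 'b'
  Position 3 ('e'): no match needed
  Position 4 ('c'): no match needed
  Position 5 ('c'): no match needed
  Position 6 ('b'): no match needed
All 2 characters matched => is a subsequence

1


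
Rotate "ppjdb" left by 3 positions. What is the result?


Input: "ppjdb", rotate left by 3
First 3 characters: "ppj"
Remaining characters: "db"
Concatenate remaining + first: "db" + "ppj" = "dbppj"

dbppj


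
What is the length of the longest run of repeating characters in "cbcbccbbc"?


Input: "cbcbccbbc"
Scanning for longest run:
  Position 1 ('b'): new char, reset run to 1
  Position 2 ('c'): new char, reset run to 1
  Position 3 ('b'): new char, reset run to 1
  Position 4 ('c'): new char, reset run to 1
  Position 5 ('c'): continues run of 'c', length=2
  Position 6 ('b'): new char, reset run to 1
  Position 7 ('b'): continues run of 'b', length=2
  Position 8 ('c'): new char, reset run to 1
Longest run: 'c' with length 2

2


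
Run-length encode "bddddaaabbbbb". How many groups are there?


Input: bddddaaabbbbb
Scanning for consecutive runs:
  Group 1: 'b' x 1 (positions 0-0)
  Group 2: 'd' x 4 (positions 1-4)
  Group 3: 'a' x 3 (positions 5-7)
  Group 4: 'b' x 5 (positions 8-12)
Total groups: 4

4


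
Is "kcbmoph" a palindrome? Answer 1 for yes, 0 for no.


Input: kcbmoph
Reversed: hpombck
  Compare pos 0 ('k') with pos 6 ('h'): MISMATCH
  Compare pos 1 ('c') with pos 5 ('p'): MISMATCH
  Compare pos 2 ('b') with pos 4 ('o'): MISMATCH
Result: not a palindrome

0


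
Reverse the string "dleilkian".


Input: dleilkian
Reading characters right to left:
  Position 8: 'n'
  Position 7: 'a'
  Position 6: 'i'
  Position 5: 'k'
  Position 4: 'l'
  Position 3: 'i'
  Position 2: 'e'
  Position 1: 'l'
  Position 0: 'd'
Reversed: naiklield

naiklield


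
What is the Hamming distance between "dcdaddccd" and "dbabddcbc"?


Comparing "dcdaddccd" and "dbabddcbc" position by position:
  Position 0: 'd' vs 'd' => same
  Position 1: 'c' vs 'b' => differ
  Position 2: 'd' vs 'a' => differ
  Position 3: 'a' vs 'b' => differ
  Position 4: 'd' vs 'd' => same
  Position 5: 'd' vs 'd' => same
  Position 6: 'c' vs 'c' => same
  Position 7: 'c' vs 'b' => differ
  Position 8: 'd' vs 'c' => differ
Total differences (Hamming distance): 5

5


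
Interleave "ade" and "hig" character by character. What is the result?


Interleaving "ade" and "hig":
  Position 0: 'a' from first, 'h' from second => "ah"
  Position 1: 'd' from first, 'i' from second => "di"
  Position 2: 'e' from first, 'g' from second => "eg"
Result: ahdieg

ahdieg


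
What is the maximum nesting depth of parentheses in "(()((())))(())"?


Input: "(()((())))(())"
Tracking depth:
  Position 0 '(': depth becomes 1
  Position 1 '(': depth becomes 2
  Position 2 ')': depth becomes 1
  Position 3 '(': depth becomes 2
  Position 4 '(': depth becomes 3
  Position 5 '(': depth becomes 4
  Position 6 ')': depth becomes 3
  Position 7 ')': depth becomes 2
  Position 8 ')': depth becomes 1
  Position 9 ')': depth becomes 0
  Position 10 '(': depth becomes 1
  Position 11 '(': depth becomes 2
  Position 12 ')': depth becomes 1
  Position 13 ')': depth becomes 0
Maximum depth reached: 4

4


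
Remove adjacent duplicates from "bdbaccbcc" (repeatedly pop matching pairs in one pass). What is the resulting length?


Input: bdbaccbcc
Stack-based adjacent duplicate removal:
  Read 'b': push. Stack: b
  Read 'd': push. Stack: bd
  Read 'b': push. Stack: bdb
  Read 'a': push. Stack: bdba
  Read 'c': push. Stack: bdbac
  Read 'c': matches stack top 'c' => pop. Stack: bdba
  Read 'b': push. Stack: bdbab
  Read 'c': push. Stack: bdbabc
  Read 'c': matches stack top 'c' => pop. Stack: bdbab
Final stack: "bdbab" (length 5)

5


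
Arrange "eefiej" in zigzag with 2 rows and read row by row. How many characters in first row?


Zigzag "eefiej" into 2 rows:
Placing characters:
  'e' => row 0
  'e' => row 1
  'f' => row 0
  'i' => row 1
  'e' => row 0
  'j' => row 1
Rows:
  Row 0: "efe"
  Row 1: "eij"
First row length: 3

3


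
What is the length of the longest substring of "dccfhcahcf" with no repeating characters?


Input: "dccfhcahcf"
Sliding window (track last position of each char):
  Position 0 ('d'): window [0,0] length 1 -- new best
  Position 1 ('c'): window [0,1] length 2 -- new best
  Position 2 ('c'): repeat (last at 1), move window start to 2
  Position 2 ('c'): window [2,2] length 1
  Position 3 ('f'): window [2,3] length 2
  Position 4 ('h'): window [2,4] length 3 -- new best
  Position 5 ('c'): repeat (last at 2), move window start to 3
  Position 5 ('c'): window [3,5] length 3
  Position 6 ('a'): window [3,6] length 4 -- new best
  Position 7 ('h'): repeat (last at 4), move window start to 5
  Position 7 ('h'): window [5,7] length 3
  Position 8 ('c'): repeat (last at 5), move window start to 6
  Position 8 ('c'): window [6,8] length 3
  Position 9 ('f'): window [6,9] length 4
Longest substring with no repeats: "fhca" with length 4

4


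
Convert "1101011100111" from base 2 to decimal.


Input: "1101011100111" in base 2
Positional expansion:
  Digit '1' (value 1) x 2^12 = 4096
  Digit '1' (value 1) x 2^11 = 2048
  Digit '0' (value 0) x 2^10 = 0
  Digit '1' (value 1) x 2^9 = 512
  Digit '0' (value 0) x 2^8 = 0
  Digit '1' (value 1) x 2^7 = 128
  Digit '1' (value 1) x 2^6 = 64
  Digit '1' (value 1) x 2^5 = 32
  Digit '0' (value 0) x 2^4 = 0
  Digit '0' (value 0) x 2^3 = 0
  Digit '1' (value 1) x 2^2 = 4
  Digit '1' (value 1) x 2^1 = 2
  Digit '1' (value 1) x 2^0 = 1
Sum = 6887

6887


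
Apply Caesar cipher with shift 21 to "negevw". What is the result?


Caesar cipher: shift "negevw" by 21
  'n' (pos 13) + 21 = pos 8 = 'i'
  'e' (pos 4) + 21 = pos 25 = 'z'
  'g' (pos 6) + 21 = pos 1 = 'b'
  'e' (pos 4) + 21 = pos 25 = 'z'
  'v' (pos 21) + 21 = pos 16 = 'q'
  'w' (pos 22) + 21 = pos 17 = 'r'
Result: izbzqr

izbzqr


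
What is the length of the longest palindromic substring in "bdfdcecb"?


Input: "bdfdcecb"
Checking substrings for palindromes:
  [1:4] "dfd" (len 3) => palindrome
  [4:7] "cec" (len 3) => palindrome
Longest palindromic substring: "dfd" with length 3

3


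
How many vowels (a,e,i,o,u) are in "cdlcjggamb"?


Input: cdlcjggamb
Checking each character:
  'c' at position 0: consonant
  'd' at position 1: consonant
  'l' at position 2: consonant
  'c' at position 3: consonant
  'j' at position 4: consonant
  'g' at position 5: consonant
  'g' at position 6: consonant
  'a' at position 7: vowel (running total: 1)
  'm' at position 8: consonant
  'b' at position 9: consonant
Total vowels: 1

1
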